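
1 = 1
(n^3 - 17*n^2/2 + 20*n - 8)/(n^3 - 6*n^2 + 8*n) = (n^2 - 9*n/2 + 2)/(n*(n - 2))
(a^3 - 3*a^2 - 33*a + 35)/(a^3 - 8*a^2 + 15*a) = (a^3 - 3*a^2 - 33*a + 35)/(a*(a^2 - 8*a + 15))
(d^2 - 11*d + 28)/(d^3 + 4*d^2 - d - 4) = (d^2 - 11*d + 28)/(d^3 + 4*d^2 - d - 4)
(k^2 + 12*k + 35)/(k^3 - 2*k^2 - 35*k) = (k + 7)/(k*(k - 7))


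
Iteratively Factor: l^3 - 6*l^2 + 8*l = (l - 2)*(l^2 - 4*l) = l*(l - 2)*(l - 4)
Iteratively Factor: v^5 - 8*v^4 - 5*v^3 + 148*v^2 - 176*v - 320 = (v - 5)*(v^4 - 3*v^3 - 20*v^2 + 48*v + 64) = (v - 5)*(v - 4)*(v^3 + v^2 - 16*v - 16) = (v - 5)*(v - 4)*(v + 1)*(v^2 - 16) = (v - 5)*(v - 4)*(v + 1)*(v + 4)*(v - 4)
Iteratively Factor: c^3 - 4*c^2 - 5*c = (c - 5)*(c^2 + c) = c*(c - 5)*(c + 1)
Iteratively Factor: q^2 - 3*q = (q)*(q - 3)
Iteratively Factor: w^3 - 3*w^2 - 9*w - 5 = (w + 1)*(w^2 - 4*w - 5) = (w - 5)*(w + 1)*(w + 1)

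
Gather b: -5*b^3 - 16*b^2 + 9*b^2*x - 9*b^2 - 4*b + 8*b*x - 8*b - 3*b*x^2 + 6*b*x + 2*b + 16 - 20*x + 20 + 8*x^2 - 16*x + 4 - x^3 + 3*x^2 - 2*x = -5*b^3 + b^2*(9*x - 25) + b*(-3*x^2 + 14*x - 10) - x^3 + 11*x^2 - 38*x + 40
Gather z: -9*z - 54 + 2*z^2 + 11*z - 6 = 2*z^2 + 2*z - 60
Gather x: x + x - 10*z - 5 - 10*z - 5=2*x - 20*z - 10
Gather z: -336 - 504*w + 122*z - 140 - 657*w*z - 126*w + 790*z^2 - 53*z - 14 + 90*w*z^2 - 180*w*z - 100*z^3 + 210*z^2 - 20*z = -630*w - 100*z^3 + z^2*(90*w + 1000) + z*(49 - 837*w) - 490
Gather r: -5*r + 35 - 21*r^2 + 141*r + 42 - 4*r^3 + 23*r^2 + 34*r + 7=-4*r^3 + 2*r^2 + 170*r + 84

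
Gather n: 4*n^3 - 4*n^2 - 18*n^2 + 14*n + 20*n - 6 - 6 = 4*n^3 - 22*n^2 + 34*n - 12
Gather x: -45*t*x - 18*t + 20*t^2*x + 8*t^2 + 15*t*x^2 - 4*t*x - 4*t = 8*t^2 + 15*t*x^2 - 22*t + x*(20*t^2 - 49*t)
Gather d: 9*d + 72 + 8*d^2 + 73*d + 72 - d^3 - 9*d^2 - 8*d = -d^3 - d^2 + 74*d + 144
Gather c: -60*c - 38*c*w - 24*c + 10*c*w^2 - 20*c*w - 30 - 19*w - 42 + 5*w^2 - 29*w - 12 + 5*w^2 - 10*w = c*(10*w^2 - 58*w - 84) + 10*w^2 - 58*w - 84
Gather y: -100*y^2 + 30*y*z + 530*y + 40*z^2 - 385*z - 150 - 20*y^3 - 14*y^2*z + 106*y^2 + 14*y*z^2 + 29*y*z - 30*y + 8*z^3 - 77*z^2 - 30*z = -20*y^3 + y^2*(6 - 14*z) + y*(14*z^2 + 59*z + 500) + 8*z^3 - 37*z^2 - 415*z - 150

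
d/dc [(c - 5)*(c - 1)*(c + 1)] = 3*c^2 - 10*c - 1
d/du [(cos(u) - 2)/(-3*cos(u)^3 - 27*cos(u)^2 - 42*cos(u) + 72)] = (69*cos(u) - 3*cos(2*u) - cos(3*u) + 5)*sin(u)/(6*(cos(u)^3 + 9*cos(u)^2 + 14*cos(u) - 24)^2)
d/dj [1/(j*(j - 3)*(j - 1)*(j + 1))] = (-4*j^3 + 9*j^2 + 2*j - 3)/(j^2*(j^6 - 6*j^5 + 7*j^4 + 12*j^3 - 17*j^2 - 6*j + 9))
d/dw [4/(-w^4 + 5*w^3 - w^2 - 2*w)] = 4*(4*w^3 - 15*w^2 + 2*w + 2)/(w^2*(w^3 - 5*w^2 + w + 2)^2)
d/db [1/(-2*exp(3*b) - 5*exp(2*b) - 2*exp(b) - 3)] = (6*exp(2*b) + 10*exp(b) + 2)*exp(b)/(2*exp(3*b) + 5*exp(2*b) + 2*exp(b) + 3)^2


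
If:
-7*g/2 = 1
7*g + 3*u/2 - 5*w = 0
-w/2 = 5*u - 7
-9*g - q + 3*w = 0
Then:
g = -2/7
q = 1896/721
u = 144/103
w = 2/103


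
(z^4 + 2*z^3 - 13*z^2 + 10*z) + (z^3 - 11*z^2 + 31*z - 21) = z^4 + 3*z^3 - 24*z^2 + 41*z - 21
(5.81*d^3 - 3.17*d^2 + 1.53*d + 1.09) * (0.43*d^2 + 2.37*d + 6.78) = 2.4983*d^5 + 12.4066*d^4 + 32.5368*d^3 - 17.3978*d^2 + 12.9567*d + 7.3902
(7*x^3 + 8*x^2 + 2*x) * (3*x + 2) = 21*x^4 + 38*x^3 + 22*x^2 + 4*x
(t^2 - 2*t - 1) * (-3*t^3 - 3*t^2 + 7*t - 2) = -3*t^5 + 3*t^4 + 16*t^3 - 13*t^2 - 3*t + 2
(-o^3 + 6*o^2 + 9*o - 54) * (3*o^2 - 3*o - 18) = -3*o^5 + 21*o^4 + 27*o^3 - 297*o^2 + 972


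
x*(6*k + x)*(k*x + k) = 6*k^2*x^2 + 6*k^2*x + k*x^3 + k*x^2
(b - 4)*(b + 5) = b^2 + b - 20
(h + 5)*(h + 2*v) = h^2 + 2*h*v + 5*h + 10*v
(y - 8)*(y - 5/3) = y^2 - 29*y/3 + 40/3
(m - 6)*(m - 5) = m^2 - 11*m + 30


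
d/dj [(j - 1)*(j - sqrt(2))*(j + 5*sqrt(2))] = 3*j^2 - 2*j + 8*sqrt(2)*j - 10 - 4*sqrt(2)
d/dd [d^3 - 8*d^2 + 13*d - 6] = 3*d^2 - 16*d + 13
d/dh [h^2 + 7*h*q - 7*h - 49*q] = 2*h + 7*q - 7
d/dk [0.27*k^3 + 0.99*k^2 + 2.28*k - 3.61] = 0.81*k^2 + 1.98*k + 2.28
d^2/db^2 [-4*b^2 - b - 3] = -8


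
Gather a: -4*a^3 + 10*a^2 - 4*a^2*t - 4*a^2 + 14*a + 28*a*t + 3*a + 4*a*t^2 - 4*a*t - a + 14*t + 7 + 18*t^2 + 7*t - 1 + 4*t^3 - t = -4*a^3 + a^2*(6 - 4*t) + a*(4*t^2 + 24*t + 16) + 4*t^3 + 18*t^2 + 20*t + 6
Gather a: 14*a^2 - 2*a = 14*a^2 - 2*a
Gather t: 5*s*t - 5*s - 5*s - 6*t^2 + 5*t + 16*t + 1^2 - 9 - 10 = -10*s - 6*t^2 + t*(5*s + 21) - 18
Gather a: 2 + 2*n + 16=2*n + 18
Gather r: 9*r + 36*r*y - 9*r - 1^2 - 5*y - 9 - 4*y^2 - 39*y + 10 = 36*r*y - 4*y^2 - 44*y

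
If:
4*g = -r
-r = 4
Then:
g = 1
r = -4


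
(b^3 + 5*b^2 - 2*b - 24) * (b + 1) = b^4 + 6*b^3 + 3*b^2 - 26*b - 24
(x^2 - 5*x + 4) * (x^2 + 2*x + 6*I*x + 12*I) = x^4 - 3*x^3 + 6*I*x^3 - 6*x^2 - 18*I*x^2 + 8*x - 36*I*x + 48*I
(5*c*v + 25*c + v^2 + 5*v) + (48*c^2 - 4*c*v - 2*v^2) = 48*c^2 + c*v + 25*c - v^2 + 5*v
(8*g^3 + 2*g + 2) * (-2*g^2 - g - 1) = -16*g^5 - 8*g^4 - 12*g^3 - 6*g^2 - 4*g - 2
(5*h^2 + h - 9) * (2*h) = 10*h^3 + 2*h^2 - 18*h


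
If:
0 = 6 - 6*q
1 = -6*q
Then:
No Solution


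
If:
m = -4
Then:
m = -4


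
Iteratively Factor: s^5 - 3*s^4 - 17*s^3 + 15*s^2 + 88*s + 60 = (s + 2)*(s^4 - 5*s^3 - 7*s^2 + 29*s + 30) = (s + 2)^2*(s^3 - 7*s^2 + 7*s + 15) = (s - 3)*(s + 2)^2*(s^2 - 4*s - 5) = (s - 5)*(s - 3)*(s + 2)^2*(s + 1)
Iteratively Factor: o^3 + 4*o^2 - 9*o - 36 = (o + 4)*(o^2 - 9) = (o - 3)*(o + 4)*(o + 3)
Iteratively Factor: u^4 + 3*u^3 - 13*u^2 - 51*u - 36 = (u + 3)*(u^3 - 13*u - 12) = (u + 1)*(u + 3)*(u^2 - u - 12) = (u - 4)*(u + 1)*(u + 3)*(u + 3)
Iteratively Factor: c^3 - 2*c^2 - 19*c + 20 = (c + 4)*(c^2 - 6*c + 5) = (c - 1)*(c + 4)*(c - 5)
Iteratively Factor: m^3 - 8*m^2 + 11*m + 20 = (m - 4)*(m^2 - 4*m - 5) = (m - 4)*(m + 1)*(m - 5)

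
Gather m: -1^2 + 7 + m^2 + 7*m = m^2 + 7*m + 6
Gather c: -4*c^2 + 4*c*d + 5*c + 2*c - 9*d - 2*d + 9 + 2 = -4*c^2 + c*(4*d + 7) - 11*d + 11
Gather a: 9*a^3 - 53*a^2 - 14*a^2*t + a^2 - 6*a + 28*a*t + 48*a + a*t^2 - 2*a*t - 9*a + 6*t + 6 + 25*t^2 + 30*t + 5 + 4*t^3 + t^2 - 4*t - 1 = 9*a^3 + a^2*(-14*t - 52) + a*(t^2 + 26*t + 33) + 4*t^3 + 26*t^2 + 32*t + 10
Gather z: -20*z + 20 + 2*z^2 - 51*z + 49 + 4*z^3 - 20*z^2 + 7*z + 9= 4*z^3 - 18*z^2 - 64*z + 78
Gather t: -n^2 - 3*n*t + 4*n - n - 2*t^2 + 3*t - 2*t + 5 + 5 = -n^2 + 3*n - 2*t^2 + t*(1 - 3*n) + 10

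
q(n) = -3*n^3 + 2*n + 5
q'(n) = 2 - 9*n^2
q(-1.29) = 8.86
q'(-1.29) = -12.98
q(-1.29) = 8.86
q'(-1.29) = -12.98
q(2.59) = -41.94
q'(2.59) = -58.37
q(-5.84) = 590.85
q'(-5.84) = -304.95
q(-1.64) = 14.95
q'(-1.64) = -22.21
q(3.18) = -85.11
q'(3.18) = -89.01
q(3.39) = -105.09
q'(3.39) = -101.43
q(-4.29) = 233.28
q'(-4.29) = -163.64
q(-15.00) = 10100.00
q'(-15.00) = -2023.00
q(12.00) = -5155.00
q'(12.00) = -1294.00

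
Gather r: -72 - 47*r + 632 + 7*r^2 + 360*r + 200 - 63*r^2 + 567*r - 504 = -56*r^2 + 880*r + 256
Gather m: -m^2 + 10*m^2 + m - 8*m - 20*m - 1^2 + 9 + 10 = 9*m^2 - 27*m + 18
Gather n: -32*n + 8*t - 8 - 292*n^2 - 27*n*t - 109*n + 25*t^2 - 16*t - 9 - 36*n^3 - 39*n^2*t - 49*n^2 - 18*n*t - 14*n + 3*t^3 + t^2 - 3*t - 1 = -36*n^3 + n^2*(-39*t - 341) + n*(-45*t - 155) + 3*t^3 + 26*t^2 - 11*t - 18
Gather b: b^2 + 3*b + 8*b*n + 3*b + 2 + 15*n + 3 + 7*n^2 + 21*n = b^2 + b*(8*n + 6) + 7*n^2 + 36*n + 5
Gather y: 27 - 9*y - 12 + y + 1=16 - 8*y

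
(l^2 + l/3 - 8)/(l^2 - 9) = (l - 8/3)/(l - 3)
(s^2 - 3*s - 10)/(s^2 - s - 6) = (s - 5)/(s - 3)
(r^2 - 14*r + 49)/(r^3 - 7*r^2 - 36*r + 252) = (r - 7)/(r^2 - 36)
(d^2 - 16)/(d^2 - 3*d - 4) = (d + 4)/(d + 1)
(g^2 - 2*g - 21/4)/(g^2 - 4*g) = (g^2 - 2*g - 21/4)/(g*(g - 4))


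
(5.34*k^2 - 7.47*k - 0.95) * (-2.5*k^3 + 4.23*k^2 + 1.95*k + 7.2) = -13.35*k^5 + 41.2632*k^4 - 18.8101*k^3 + 19.863*k^2 - 55.6365*k - 6.84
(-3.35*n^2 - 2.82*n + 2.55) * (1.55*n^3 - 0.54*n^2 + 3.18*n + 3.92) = -5.1925*n^5 - 2.562*n^4 - 5.1777*n^3 - 23.4766*n^2 - 2.9454*n + 9.996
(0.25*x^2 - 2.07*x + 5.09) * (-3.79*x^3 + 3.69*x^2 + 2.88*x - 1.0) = -0.9475*x^5 + 8.7678*x^4 - 26.2094*x^3 + 12.5705*x^2 + 16.7292*x - 5.09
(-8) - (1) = -9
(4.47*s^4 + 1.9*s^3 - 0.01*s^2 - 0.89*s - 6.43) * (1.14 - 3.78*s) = -16.8966*s^5 - 2.0862*s^4 + 2.2038*s^3 + 3.3528*s^2 + 23.2908*s - 7.3302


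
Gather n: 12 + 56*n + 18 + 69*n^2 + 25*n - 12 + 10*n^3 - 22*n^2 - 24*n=10*n^3 + 47*n^2 + 57*n + 18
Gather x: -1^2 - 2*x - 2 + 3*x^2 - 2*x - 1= 3*x^2 - 4*x - 4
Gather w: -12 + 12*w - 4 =12*w - 16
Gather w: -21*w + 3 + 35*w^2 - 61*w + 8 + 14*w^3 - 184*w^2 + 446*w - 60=14*w^3 - 149*w^2 + 364*w - 49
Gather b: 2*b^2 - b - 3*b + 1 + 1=2*b^2 - 4*b + 2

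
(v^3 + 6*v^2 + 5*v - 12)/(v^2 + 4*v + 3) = (v^2 + 3*v - 4)/(v + 1)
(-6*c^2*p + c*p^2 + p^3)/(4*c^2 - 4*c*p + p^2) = p*(3*c + p)/(-2*c + p)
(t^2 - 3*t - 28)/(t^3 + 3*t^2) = (t^2 - 3*t - 28)/(t^2*(t + 3))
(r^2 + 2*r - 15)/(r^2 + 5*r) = (r - 3)/r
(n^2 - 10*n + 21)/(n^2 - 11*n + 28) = (n - 3)/(n - 4)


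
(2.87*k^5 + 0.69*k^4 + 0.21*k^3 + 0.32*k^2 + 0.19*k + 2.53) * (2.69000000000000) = 7.7203*k^5 + 1.8561*k^4 + 0.5649*k^3 + 0.8608*k^2 + 0.5111*k + 6.8057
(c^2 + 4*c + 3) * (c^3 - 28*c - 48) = c^5 + 4*c^4 - 25*c^3 - 160*c^2 - 276*c - 144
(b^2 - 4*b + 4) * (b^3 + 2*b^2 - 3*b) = b^5 - 2*b^4 - 7*b^3 + 20*b^2 - 12*b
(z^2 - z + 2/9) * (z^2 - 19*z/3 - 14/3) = z^4 - 22*z^3/3 + 17*z^2/9 + 88*z/27 - 28/27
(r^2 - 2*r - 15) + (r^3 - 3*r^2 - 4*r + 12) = r^3 - 2*r^2 - 6*r - 3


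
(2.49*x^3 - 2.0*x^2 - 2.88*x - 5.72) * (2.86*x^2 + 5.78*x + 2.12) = 7.1214*x^5 + 8.6722*x^4 - 14.518*x^3 - 37.2456*x^2 - 39.1672*x - 12.1264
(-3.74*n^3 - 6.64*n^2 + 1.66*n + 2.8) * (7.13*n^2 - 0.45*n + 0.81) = -26.6662*n^5 - 45.6602*n^4 + 11.7944*n^3 + 13.8386*n^2 + 0.0846*n + 2.268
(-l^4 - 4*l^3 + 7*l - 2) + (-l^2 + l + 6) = -l^4 - 4*l^3 - l^2 + 8*l + 4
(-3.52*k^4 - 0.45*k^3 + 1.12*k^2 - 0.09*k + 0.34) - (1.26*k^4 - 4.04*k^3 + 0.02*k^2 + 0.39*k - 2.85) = -4.78*k^4 + 3.59*k^3 + 1.1*k^2 - 0.48*k + 3.19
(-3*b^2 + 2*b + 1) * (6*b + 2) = -18*b^3 + 6*b^2 + 10*b + 2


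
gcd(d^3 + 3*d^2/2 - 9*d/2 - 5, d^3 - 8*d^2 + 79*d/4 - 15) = 1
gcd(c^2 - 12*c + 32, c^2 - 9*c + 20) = c - 4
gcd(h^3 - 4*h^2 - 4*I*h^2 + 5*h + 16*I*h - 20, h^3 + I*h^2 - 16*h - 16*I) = h^2 + h*(-4 + I) - 4*I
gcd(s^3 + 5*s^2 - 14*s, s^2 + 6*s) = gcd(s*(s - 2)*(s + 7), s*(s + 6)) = s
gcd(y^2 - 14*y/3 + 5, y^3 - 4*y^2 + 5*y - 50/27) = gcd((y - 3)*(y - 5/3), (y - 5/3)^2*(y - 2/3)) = y - 5/3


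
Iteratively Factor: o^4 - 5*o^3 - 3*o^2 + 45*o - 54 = (o - 3)*(o^3 - 2*o^2 - 9*o + 18) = (o - 3)*(o - 2)*(o^2 - 9) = (o - 3)*(o - 2)*(o + 3)*(o - 3)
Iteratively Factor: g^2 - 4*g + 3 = (g - 3)*(g - 1)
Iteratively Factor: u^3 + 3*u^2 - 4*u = (u)*(u^2 + 3*u - 4) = u*(u + 4)*(u - 1)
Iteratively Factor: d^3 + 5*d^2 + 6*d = (d + 2)*(d^2 + 3*d) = d*(d + 2)*(d + 3)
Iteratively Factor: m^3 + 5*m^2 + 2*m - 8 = (m - 1)*(m^2 + 6*m + 8) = (m - 1)*(m + 2)*(m + 4)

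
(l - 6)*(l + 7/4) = l^2 - 17*l/4 - 21/2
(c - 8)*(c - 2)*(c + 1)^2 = c^4 - 8*c^3 - 3*c^2 + 22*c + 16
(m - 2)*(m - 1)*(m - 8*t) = m^3 - 8*m^2*t - 3*m^2 + 24*m*t + 2*m - 16*t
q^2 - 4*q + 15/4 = (q - 5/2)*(q - 3/2)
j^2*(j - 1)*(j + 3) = j^4 + 2*j^3 - 3*j^2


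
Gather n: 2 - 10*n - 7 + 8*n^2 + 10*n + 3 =8*n^2 - 2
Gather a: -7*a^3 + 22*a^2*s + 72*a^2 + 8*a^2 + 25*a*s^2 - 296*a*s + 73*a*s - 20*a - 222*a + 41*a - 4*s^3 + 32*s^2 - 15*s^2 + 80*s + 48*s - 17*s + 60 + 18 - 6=-7*a^3 + a^2*(22*s + 80) + a*(25*s^2 - 223*s - 201) - 4*s^3 + 17*s^2 + 111*s + 72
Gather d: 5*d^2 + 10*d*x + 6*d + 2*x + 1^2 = 5*d^2 + d*(10*x + 6) + 2*x + 1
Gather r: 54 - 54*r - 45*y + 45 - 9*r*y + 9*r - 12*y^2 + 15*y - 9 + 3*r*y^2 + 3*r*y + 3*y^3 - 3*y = r*(3*y^2 - 6*y - 45) + 3*y^3 - 12*y^2 - 33*y + 90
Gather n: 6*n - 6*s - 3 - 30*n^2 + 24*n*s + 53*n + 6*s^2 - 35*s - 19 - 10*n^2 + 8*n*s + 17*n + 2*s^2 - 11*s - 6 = -40*n^2 + n*(32*s + 76) + 8*s^2 - 52*s - 28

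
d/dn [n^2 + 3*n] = 2*n + 3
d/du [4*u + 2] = 4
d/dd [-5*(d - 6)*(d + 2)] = 20 - 10*d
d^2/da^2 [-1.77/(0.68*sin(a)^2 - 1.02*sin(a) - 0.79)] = (-3.273792*sin(a)^4 + 3.683016*sin(a)^3 - 0.734195999999999*sin(a)^2 - 5.939766*sin(a) + 5.584704)/(-0.68*sin(a)^2 + 1.02*sin(a) + 0.79)^3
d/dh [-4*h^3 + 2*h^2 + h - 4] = -12*h^2 + 4*h + 1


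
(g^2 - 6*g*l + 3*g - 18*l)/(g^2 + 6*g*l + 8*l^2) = (g^2 - 6*g*l + 3*g - 18*l)/(g^2 + 6*g*l + 8*l^2)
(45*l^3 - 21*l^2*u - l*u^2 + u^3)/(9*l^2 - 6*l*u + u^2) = 5*l + u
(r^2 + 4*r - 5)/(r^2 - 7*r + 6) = (r + 5)/(r - 6)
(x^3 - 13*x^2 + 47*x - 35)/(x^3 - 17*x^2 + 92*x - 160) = (x^2 - 8*x + 7)/(x^2 - 12*x + 32)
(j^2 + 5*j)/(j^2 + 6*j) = (j + 5)/(j + 6)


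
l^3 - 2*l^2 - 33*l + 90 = (l - 5)*(l - 3)*(l + 6)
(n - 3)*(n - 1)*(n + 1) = n^3 - 3*n^2 - n + 3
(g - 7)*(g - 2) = g^2 - 9*g + 14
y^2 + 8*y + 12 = (y + 2)*(y + 6)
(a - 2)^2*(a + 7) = a^3 + 3*a^2 - 24*a + 28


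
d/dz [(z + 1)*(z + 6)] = 2*z + 7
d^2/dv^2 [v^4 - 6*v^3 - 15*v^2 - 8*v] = 12*v^2 - 36*v - 30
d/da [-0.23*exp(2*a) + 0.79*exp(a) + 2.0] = (0.79 - 0.46*exp(a))*exp(a)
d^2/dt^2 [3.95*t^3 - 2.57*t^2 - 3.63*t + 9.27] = 23.7*t - 5.14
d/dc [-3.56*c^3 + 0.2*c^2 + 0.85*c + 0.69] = -10.68*c^2 + 0.4*c + 0.85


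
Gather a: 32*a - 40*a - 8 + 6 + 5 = 3 - 8*a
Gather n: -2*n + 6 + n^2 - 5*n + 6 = n^2 - 7*n + 12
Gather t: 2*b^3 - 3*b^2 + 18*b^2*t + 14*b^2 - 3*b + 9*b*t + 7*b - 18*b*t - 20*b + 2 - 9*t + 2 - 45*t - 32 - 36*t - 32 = 2*b^3 + 11*b^2 - 16*b + t*(18*b^2 - 9*b - 90) - 60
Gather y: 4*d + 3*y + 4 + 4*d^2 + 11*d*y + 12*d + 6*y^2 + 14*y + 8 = 4*d^2 + 16*d + 6*y^2 + y*(11*d + 17) + 12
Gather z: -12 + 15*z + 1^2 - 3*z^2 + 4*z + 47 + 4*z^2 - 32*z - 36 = z^2 - 13*z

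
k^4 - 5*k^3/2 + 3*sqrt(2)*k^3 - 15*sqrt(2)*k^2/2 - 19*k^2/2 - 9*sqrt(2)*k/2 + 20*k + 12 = (k - 3)*(k + 1/2)*(k - sqrt(2))*(k + 4*sqrt(2))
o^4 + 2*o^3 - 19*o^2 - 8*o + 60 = (o - 3)*(o - 2)*(o + 2)*(o + 5)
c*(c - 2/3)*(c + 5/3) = c^3 + c^2 - 10*c/9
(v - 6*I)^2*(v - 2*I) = v^3 - 14*I*v^2 - 60*v + 72*I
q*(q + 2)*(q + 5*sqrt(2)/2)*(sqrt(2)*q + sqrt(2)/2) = sqrt(2)*q^4 + 5*sqrt(2)*q^3/2 + 5*q^3 + sqrt(2)*q^2 + 25*q^2/2 + 5*q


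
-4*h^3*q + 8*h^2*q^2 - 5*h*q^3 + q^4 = q*(-2*h + q)^2*(-h + q)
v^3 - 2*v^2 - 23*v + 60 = (v - 4)*(v - 3)*(v + 5)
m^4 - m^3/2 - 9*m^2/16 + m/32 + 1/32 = (m - 1)*(m - 1/4)*(m + 1/4)*(m + 1/2)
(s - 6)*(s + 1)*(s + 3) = s^3 - 2*s^2 - 21*s - 18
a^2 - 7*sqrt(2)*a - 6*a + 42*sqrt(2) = (a - 6)*(a - 7*sqrt(2))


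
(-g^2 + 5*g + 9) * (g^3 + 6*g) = -g^5 + 5*g^4 + 3*g^3 + 30*g^2 + 54*g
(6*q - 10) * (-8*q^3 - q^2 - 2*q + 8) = -48*q^4 + 74*q^3 - 2*q^2 + 68*q - 80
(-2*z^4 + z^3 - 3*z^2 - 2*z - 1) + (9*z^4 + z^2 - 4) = 7*z^4 + z^3 - 2*z^2 - 2*z - 5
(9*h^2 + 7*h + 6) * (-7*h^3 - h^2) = -63*h^5 - 58*h^4 - 49*h^3 - 6*h^2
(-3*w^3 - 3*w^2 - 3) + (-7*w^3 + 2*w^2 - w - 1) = -10*w^3 - w^2 - w - 4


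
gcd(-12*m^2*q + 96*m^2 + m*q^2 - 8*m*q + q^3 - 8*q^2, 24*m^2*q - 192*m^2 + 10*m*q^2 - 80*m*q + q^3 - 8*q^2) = 4*m*q - 32*m + q^2 - 8*q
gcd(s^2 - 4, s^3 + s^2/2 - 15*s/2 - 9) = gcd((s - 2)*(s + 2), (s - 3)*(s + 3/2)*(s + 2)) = s + 2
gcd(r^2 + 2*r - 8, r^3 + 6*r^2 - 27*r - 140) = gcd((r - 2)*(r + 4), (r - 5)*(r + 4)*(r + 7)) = r + 4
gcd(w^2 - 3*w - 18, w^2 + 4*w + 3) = w + 3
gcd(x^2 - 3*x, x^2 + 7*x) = x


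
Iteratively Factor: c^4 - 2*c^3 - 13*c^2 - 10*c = (c + 1)*(c^3 - 3*c^2 - 10*c) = (c - 5)*(c + 1)*(c^2 + 2*c) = c*(c - 5)*(c + 1)*(c + 2)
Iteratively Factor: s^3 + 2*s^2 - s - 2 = (s + 1)*(s^2 + s - 2) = (s - 1)*(s + 1)*(s + 2)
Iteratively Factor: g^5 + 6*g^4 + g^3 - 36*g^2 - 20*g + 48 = (g + 3)*(g^4 + 3*g^3 - 8*g^2 - 12*g + 16) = (g + 3)*(g + 4)*(g^3 - g^2 - 4*g + 4) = (g - 2)*(g + 3)*(g + 4)*(g^2 + g - 2) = (g - 2)*(g - 1)*(g + 3)*(g + 4)*(g + 2)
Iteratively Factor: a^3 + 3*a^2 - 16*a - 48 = (a + 3)*(a^2 - 16) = (a - 4)*(a + 3)*(a + 4)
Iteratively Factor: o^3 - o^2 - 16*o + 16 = (o - 4)*(o^2 + 3*o - 4) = (o - 4)*(o + 4)*(o - 1)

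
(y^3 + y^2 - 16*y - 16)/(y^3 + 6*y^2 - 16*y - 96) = (y + 1)/(y + 6)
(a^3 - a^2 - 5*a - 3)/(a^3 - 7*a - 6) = (a + 1)/(a + 2)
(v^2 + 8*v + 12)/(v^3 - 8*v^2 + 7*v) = (v^2 + 8*v + 12)/(v*(v^2 - 8*v + 7))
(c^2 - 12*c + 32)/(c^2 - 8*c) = (c - 4)/c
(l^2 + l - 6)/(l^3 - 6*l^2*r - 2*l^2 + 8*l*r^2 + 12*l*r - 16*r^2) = (l + 3)/(l^2 - 6*l*r + 8*r^2)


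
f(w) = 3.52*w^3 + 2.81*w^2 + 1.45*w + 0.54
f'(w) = 10.56*w^2 + 5.62*w + 1.45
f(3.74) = 229.41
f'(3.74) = 170.18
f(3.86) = 250.45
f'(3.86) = 180.48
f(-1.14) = -2.68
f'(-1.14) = 8.77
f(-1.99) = -18.96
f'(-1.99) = 32.08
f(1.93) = 39.11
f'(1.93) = 51.63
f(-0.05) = 0.47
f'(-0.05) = 1.20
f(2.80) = 103.90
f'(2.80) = 99.98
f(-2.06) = -21.29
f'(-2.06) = 34.69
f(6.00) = 870.72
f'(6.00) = 415.33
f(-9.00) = -2350.98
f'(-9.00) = 806.23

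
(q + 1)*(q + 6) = q^2 + 7*q + 6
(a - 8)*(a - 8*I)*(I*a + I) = I*a^3 + 8*a^2 - 7*I*a^2 - 56*a - 8*I*a - 64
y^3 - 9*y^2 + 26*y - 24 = (y - 4)*(y - 3)*(y - 2)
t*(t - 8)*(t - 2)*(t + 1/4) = t^4 - 39*t^3/4 + 27*t^2/2 + 4*t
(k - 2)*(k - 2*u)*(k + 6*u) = k^3 + 4*k^2*u - 2*k^2 - 12*k*u^2 - 8*k*u + 24*u^2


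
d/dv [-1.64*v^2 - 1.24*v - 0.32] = -3.28*v - 1.24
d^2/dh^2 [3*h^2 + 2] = 6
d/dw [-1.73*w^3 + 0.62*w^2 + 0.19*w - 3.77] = -5.19*w^2 + 1.24*w + 0.19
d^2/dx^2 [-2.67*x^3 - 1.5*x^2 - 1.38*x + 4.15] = -16.02*x - 3.0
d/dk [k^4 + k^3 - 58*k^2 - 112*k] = 4*k^3 + 3*k^2 - 116*k - 112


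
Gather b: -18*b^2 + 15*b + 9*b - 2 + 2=-18*b^2 + 24*b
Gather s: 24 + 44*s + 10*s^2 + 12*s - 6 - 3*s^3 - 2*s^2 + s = -3*s^3 + 8*s^2 + 57*s + 18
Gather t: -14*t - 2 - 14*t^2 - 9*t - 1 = -14*t^2 - 23*t - 3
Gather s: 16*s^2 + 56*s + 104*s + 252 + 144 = 16*s^2 + 160*s + 396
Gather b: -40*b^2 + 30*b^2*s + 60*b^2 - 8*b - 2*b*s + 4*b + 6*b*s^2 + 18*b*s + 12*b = b^2*(30*s + 20) + b*(6*s^2 + 16*s + 8)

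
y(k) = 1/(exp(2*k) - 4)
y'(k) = -2*exp(2*k)/(exp(2*k) - 4)^2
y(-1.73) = -0.25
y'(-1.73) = -0.00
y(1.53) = 0.06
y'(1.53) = -0.14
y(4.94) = 0.00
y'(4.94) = -0.00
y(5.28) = 0.00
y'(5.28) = -0.00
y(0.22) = -0.41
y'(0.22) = -0.52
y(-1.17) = -0.26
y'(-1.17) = -0.01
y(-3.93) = -0.25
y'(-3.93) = -0.00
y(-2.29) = -0.25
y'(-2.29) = -0.00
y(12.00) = 0.00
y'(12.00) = 0.00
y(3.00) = 0.00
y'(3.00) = -0.00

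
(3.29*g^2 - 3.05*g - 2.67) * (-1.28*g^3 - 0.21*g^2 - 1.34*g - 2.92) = -4.2112*g^5 + 3.2131*g^4 - 0.350500000000001*g^3 - 4.9591*g^2 + 12.4838*g + 7.7964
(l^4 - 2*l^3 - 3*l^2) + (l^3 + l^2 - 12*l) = l^4 - l^3 - 2*l^2 - 12*l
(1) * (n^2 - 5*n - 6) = n^2 - 5*n - 6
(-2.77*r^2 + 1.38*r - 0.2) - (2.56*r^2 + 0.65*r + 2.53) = -5.33*r^2 + 0.73*r - 2.73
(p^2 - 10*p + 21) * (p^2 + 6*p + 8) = p^4 - 4*p^3 - 31*p^2 + 46*p + 168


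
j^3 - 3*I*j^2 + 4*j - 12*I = (j - 3*I)*(j - 2*I)*(j + 2*I)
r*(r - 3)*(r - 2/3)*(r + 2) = r^4 - 5*r^3/3 - 16*r^2/3 + 4*r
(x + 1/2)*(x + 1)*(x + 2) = x^3 + 7*x^2/2 + 7*x/2 + 1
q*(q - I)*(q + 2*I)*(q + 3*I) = q^4 + 4*I*q^3 - q^2 + 6*I*q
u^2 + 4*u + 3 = (u + 1)*(u + 3)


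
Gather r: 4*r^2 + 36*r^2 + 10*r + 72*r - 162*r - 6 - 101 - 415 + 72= 40*r^2 - 80*r - 450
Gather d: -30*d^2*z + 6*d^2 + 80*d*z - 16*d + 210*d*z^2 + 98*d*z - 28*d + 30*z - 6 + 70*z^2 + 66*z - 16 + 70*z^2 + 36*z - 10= d^2*(6 - 30*z) + d*(210*z^2 + 178*z - 44) + 140*z^2 + 132*z - 32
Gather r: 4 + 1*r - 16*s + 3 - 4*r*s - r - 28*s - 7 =-4*r*s - 44*s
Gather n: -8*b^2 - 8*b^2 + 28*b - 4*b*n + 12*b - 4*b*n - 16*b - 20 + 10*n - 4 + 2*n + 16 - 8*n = -16*b^2 + 24*b + n*(4 - 8*b) - 8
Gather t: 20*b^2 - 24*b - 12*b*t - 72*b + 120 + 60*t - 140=20*b^2 - 96*b + t*(60 - 12*b) - 20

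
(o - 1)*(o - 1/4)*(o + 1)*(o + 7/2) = o^4 + 13*o^3/4 - 15*o^2/8 - 13*o/4 + 7/8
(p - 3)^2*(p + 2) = p^3 - 4*p^2 - 3*p + 18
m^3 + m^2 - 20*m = m*(m - 4)*(m + 5)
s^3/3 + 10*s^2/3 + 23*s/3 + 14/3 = (s/3 + 1/3)*(s + 2)*(s + 7)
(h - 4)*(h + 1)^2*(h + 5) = h^4 + 3*h^3 - 17*h^2 - 39*h - 20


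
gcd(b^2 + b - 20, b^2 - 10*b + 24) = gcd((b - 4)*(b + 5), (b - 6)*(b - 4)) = b - 4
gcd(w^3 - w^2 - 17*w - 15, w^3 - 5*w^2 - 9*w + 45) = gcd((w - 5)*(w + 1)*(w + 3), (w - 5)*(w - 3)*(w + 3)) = w^2 - 2*w - 15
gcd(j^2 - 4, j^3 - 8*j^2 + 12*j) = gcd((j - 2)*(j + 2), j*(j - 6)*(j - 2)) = j - 2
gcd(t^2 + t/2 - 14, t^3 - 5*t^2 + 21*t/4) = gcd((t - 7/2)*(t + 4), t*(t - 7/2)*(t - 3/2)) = t - 7/2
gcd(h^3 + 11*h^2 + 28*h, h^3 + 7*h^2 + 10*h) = h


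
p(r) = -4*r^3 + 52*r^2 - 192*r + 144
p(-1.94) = 741.39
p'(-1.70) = -403.48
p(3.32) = -66.65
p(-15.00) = 28224.00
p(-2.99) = 1289.89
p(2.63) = -74.05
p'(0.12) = -179.69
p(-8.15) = 7328.14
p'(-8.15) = -1836.67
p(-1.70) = 640.33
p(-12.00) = 16848.00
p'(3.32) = 21.01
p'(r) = -12*r^2 + 104*r - 192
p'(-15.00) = -4452.00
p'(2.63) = -1.48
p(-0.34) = 215.45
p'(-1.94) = -438.92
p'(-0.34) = -228.75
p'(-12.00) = -3168.00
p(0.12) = 121.70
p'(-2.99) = -610.24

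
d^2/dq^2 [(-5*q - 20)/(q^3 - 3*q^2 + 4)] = 30*(-3*q^2*(q - 2)^2*(q + 4) + (q^2 - 2*q + (q - 1)*(q + 4))*(q^3 - 3*q^2 + 4))/(q^3 - 3*q^2 + 4)^3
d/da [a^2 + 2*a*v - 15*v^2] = 2*a + 2*v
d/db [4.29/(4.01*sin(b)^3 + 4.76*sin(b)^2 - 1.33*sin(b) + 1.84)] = (-51.6087*sin(b)^2 - 40.8408*sin(b) + 5.7057)*cos(b)/(4.01*sin(b)^3 + 4.76*sin(b)^2 - 1.33*sin(b) + 1.84)^2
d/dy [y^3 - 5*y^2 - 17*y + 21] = 3*y^2 - 10*y - 17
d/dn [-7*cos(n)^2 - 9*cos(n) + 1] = (14*cos(n) + 9)*sin(n)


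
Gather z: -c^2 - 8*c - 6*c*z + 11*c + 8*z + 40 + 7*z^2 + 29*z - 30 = -c^2 + 3*c + 7*z^2 + z*(37 - 6*c) + 10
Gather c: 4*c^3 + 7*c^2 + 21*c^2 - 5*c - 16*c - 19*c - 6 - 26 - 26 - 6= 4*c^3 + 28*c^2 - 40*c - 64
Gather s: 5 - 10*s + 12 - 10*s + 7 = 24 - 20*s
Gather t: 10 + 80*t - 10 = 80*t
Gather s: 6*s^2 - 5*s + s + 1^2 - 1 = 6*s^2 - 4*s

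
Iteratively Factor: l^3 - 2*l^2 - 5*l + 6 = (l - 3)*(l^2 + l - 2) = (l - 3)*(l + 2)*(l - 1)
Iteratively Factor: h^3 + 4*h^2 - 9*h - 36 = (h + 4)*(h^2 - 9) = (h + 3)*(h + 4)*(h - 3)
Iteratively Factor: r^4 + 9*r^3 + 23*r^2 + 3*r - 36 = (r + 3)*(r^3 + 6*r^2 + 5*r - 12) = (r + 3)*(r + 4)*(r^2 + 2*r - 3) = (r - 1)*(r + 3)*(r + 4)*(r + 3)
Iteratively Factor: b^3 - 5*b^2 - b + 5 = (b - 1)*(b^2 - 4*b - 5) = (b - 5)*(b - 1)*(b + 1)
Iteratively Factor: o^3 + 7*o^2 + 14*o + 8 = (o + 1)*(o^2 + 6*o + 8) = (o + 1)*(o + 4)*(o + 2)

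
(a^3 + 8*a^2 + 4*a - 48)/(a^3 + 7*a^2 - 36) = (a + 4)/(a + 3)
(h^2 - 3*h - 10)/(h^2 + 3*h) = (h^2 - 3*h - 10)/(h*(h + 3))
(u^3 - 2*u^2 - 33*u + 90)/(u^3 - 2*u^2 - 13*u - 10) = (u^2 + 3*u - 18)/(u^2 + 3*u + 2)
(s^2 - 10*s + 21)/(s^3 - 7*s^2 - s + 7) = (s - 3)/(s^2 - 1)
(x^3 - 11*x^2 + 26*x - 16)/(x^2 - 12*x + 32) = (x^2 - 3*x + 2)/(x - 4)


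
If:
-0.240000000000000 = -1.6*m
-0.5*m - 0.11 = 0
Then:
No Solution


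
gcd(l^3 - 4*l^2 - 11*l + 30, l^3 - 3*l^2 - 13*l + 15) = l^2 - 2*l - 15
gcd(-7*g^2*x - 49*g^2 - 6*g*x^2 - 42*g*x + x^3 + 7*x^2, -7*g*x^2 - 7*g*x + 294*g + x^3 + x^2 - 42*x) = -7*g*x - 49*g + x^2 + 7*x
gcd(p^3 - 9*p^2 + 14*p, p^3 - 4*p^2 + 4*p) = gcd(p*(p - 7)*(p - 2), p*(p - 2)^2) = p^2 - 2*p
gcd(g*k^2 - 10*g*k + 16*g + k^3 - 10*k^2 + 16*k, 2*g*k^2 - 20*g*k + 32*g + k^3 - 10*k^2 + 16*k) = k^2 - 10*k + 16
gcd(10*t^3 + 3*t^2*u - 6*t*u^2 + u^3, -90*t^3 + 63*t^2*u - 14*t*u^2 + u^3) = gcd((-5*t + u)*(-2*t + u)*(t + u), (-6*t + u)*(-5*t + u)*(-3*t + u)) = 5*t - u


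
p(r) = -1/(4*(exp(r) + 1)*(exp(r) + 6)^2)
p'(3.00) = 0.00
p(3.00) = 0.00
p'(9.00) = 0.00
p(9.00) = 0.00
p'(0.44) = 0.00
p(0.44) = -0.00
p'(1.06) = 0.00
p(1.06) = -0.00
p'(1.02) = 0.00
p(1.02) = -0.00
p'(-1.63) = 0.00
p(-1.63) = -0.01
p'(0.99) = 0.00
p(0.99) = -0.00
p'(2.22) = 0.00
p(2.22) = -0.00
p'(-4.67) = 0.00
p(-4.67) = -0.01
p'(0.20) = 0.00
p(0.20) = -0.00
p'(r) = exp(r)/(2*(exp(r) + 1)*(exp(r) + 6)^3) + exp(r)/(4*(exp(r) + 1)^2*(exp(r) + 6)^2)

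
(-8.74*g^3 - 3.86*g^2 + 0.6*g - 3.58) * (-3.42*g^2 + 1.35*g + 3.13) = 29.8908*g^5 + 1.4022*g^4 - 34.6192*g^3 + 0.971800000000002*g^2 - 2.955*g - 11.2054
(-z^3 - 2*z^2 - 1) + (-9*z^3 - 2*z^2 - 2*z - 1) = -10*z^3 - 4*z^2 - 2*z - 2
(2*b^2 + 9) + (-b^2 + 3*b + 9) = b^2 + 3*b + 18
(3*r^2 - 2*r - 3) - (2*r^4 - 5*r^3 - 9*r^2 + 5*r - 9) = -2*r^4 + 5*r^3 + 12*r^2 - 7*r + 6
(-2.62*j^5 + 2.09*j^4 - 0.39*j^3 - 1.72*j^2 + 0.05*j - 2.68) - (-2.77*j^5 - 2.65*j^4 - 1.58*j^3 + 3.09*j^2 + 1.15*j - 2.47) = 0.15*j^5 + 4.74*j^4 + 1.19*j^3 - 4.81*j^2 - 1.1*j - 0.21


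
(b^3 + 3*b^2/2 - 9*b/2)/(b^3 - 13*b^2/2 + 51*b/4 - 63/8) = 4*b*(b + 3)/(4*b^2 - 20*b + 21)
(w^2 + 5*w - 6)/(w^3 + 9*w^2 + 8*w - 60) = (w - 1)/(w^2 + 3*w - 10)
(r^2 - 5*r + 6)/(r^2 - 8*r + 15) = (r - 2)/(r - 5)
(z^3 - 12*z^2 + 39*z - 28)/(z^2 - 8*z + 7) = z - 4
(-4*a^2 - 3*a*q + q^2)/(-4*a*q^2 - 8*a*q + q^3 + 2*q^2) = (a + q)/(q*(q + 2))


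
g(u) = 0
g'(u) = 0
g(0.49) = 0.00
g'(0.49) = 0.00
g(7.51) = 0.00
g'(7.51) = 0.00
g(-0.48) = 0.00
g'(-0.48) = 0.00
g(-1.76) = 0.00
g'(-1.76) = 0.00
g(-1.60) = 0.00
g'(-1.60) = 0.00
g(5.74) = 0.00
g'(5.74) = 0.00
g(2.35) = 0.00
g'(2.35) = 0.00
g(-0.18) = 0.00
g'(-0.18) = 0.00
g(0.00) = 0.00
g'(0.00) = 0.00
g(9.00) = 0.00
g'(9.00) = 0.00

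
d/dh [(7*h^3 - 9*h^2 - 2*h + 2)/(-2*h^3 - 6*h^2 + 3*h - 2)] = (-60*h^4 + 34*h^3 - 69*h^2 + 60*h - 2)/(4*h^6 + 24*h^5 + 24*h^4 - 28*h^3 + 33*h^2 - 12*h + 4)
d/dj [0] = 0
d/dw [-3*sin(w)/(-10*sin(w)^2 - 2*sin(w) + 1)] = 3*(5*cos(2*w) - 6)*cos(w)/(10*sin(w)^2 + 2*sin(w) - 1)^2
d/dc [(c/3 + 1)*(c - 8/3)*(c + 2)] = c^2 + 14*c/9 - 22/9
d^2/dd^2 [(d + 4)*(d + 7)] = 2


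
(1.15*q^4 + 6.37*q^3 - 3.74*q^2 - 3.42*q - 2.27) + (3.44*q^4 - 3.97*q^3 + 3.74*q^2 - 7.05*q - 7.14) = 4.59*q^4 + 2.4*q^3 - 10.47*q - 9.41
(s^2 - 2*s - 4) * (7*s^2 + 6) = 7*s^4 - 14*s^3 - 22*s^2 - 12*s - 24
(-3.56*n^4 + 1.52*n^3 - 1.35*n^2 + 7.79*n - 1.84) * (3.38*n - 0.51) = -12.0328*n^5 + 6.9532*n^4 - 5.3382*n^3 + 27.0187*n^2 - 10.1921*n + 0.9384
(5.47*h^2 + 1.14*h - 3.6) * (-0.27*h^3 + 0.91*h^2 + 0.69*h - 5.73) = -1.4769*h^5 + 4.6699*h^4 + 5.7837*h^3 - 33.8325*h^2 - 9.0162*h + 20.628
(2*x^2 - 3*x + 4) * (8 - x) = -2*x^3 + 19*x^2 - 28*x + 32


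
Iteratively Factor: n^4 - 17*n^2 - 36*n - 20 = (n + 2)*(n^3 - 2*n^2 - 13*n - 10) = (n + 1)*(n + 2)*(n^2 - 3*n - 10) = (n - 5)*(n + 1)*(n + 2)*(n + 2)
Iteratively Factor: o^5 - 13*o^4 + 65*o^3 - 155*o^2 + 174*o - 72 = (o - 3)*(o^4 - 10*o^3 + 35*o^2 - 50*o + 24) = (o - 3)*(o - 1)*(o^3 - 9*o^2 + 26*o - 24) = (o - 3)^2*(o - 1)*(o^2 - 6*o + 8) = (o - 3)^2*(o - 2)*(o - 1)*(o - 4)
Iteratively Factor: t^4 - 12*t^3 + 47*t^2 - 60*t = (t - 4)*(t^3 - 8*t^2 + 15*t) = (t - 4)*(t - 3)*(t^2 - 5*t) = (t - 5)*(t - 4)*(t - 3)*(t)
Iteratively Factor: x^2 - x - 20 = (x - 5)*(x + 4)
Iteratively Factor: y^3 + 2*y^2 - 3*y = (y + 3)*(y^2 - y) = y*(y + 3)*(y - 1)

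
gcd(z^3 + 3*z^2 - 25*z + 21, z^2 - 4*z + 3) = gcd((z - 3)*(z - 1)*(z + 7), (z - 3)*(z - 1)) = z^2 - 4*z + 3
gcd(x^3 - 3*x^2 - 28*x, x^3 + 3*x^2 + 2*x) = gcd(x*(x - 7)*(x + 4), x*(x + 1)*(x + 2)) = x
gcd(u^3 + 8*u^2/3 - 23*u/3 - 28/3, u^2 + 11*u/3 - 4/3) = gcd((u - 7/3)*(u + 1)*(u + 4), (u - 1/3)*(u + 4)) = u + 4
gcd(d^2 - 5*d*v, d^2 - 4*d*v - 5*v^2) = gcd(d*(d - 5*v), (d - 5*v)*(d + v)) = -d + 5*v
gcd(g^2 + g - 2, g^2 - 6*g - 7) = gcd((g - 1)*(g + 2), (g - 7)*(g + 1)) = 1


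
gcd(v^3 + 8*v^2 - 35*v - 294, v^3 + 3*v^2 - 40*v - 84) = v^2 + v - 42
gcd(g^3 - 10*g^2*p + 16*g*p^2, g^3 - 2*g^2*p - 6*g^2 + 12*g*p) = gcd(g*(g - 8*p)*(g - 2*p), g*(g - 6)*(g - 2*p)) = -g^2 + 2*g*p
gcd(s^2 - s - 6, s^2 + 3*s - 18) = s - 3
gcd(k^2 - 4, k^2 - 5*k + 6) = k - 2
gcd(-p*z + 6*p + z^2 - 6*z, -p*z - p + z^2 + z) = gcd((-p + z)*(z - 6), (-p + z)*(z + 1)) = -p + z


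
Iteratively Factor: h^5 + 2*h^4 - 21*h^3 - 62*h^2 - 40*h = (h + 4)*(h^4 - 2*h^3 - 13*h^2 - 10*h) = (h - 5)*(h + 4)*(h^3 + 3*h^2 + 2*h) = h*(h - 5)*(h + 4)*(h^2 + 3*h + 2) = h*(h - 5)*(h + 2)*(h + 4)*(h + 1)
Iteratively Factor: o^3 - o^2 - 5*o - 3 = (o + 1)*(o^2 - 2*o - 3) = (o - 3)*(o + 1)*(o + 1)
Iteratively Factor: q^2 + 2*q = (q)*(q + 2)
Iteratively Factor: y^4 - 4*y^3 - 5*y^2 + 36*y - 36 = (y - 2)*(y^3 - 2*y^2 - 9*y + 18) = (y - 3)*(y - 2)*(y^2 + y - 6) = (y - 3)*(y - 2)^2*(y + 3)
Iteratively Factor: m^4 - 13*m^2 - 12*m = (m + 3)*(m^3 - 3*m^2 - 4*m) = (m - 4)*(m + 3)*(m^2 + m) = m*(m - 4)*(m + 3)*(m + 1)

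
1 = 1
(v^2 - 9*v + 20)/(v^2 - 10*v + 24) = (v - 5)/(v - 6)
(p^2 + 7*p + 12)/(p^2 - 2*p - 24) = (p + 3)/(p - 6)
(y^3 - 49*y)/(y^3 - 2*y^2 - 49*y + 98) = y/(y - 2)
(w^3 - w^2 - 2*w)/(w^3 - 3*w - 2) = w/(w + 1)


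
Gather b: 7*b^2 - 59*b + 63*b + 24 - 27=7*b^2 + 4*b - 3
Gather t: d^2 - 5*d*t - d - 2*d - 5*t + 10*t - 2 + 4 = d^2 - 3*d + t*(5 - 5*d) + 2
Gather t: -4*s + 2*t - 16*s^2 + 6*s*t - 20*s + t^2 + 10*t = -16*s^2 - 24*s + t^2 + t*(6*s + 12)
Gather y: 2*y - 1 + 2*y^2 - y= 2*y^2 + y - 1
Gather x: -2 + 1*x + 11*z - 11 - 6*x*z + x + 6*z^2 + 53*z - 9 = x*(2 - 6*z) + 6*z^2 + 64*z - 22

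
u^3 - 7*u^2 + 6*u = u*(u - 6)*(u - 1)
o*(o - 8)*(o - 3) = o^3 - 11*o^2 + 24*o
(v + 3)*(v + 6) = v^2 + 9*v + 18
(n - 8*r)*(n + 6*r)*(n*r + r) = n^3*r - 2*n^2*r^2 + n^2*r - 48*n*r^3 - 2*n*r^2 - 48*r^3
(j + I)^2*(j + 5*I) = j^3 + 7*I*j^2 - 11*j - 5*I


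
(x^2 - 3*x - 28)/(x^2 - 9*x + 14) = (x + 4)/(x - 2)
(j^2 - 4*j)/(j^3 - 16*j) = 1/(j + 4)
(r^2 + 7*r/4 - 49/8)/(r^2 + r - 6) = (r^2 + 7*r/4 - 49/8)/(r^2 + r - 6)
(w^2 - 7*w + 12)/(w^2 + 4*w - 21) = (w - 4)/(w + 7)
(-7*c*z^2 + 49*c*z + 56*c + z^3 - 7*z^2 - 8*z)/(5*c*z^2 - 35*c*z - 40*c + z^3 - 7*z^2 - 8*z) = (-7*c + z)/(5*c + z)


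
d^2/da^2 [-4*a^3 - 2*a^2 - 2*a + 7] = -24*a - 4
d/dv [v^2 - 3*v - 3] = 2*v - 3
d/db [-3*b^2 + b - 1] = 1 - 6*b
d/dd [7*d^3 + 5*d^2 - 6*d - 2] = 21*d^2 + 10*d - 6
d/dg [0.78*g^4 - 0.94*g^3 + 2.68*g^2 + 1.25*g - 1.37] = 3.12*g^3 - 2.82*g^2 + 5.36*g + 1.25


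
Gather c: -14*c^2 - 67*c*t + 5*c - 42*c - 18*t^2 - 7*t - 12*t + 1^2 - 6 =-14*c^2 + c*(-67*t - 37) - 18*t^2 - 19*t - 5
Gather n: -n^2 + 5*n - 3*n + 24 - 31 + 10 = -n^2 + 2*n + 3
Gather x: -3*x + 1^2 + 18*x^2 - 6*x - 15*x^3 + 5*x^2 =-15*x^3 + 23*x^2 - 9*x + 1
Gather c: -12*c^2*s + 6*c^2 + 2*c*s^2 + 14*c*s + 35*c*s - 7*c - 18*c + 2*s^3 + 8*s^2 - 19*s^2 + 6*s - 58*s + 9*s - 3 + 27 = c^2*(6 - 12*s) + c*(2*s^2 + 49*s - 25) + 2*s^3 - 11*s^2 - 43*s + 24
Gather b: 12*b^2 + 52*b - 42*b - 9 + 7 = 12*b^2 + 10*b - 2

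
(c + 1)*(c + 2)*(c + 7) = c^3 + 10*c^2 + 23*c + 14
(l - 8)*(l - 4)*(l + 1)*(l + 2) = l^4 - 9*l^3 - 2*l^2 + 72*l + 64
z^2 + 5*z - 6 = (z - 1)*(z + 6)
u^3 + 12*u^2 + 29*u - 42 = (u - 1)*(u + 6)*(u + 7)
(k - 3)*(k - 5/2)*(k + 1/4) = k^3 - 21*k^2/4 + 49*k/8 + 15/8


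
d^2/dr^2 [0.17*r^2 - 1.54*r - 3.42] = 0.340000000000000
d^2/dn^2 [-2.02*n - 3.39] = 0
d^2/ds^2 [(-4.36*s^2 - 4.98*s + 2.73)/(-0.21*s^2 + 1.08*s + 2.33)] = (2.416932*s^3 + 12.07773*s^2 + 18.335268*s + 13.236542)/(0.009261*s^6 - 0.142884*s^5 + 0.426573*s^4 + 1.910952*s^3 - 4.732929*s^2 - 17.589636*s - 12.649337)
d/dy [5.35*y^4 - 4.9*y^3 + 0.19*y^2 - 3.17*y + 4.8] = 21.4*y^3 - 14.7*y^2 + 0.38*y - 3.17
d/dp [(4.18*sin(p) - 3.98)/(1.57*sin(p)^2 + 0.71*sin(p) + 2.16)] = (-6.5626*sin(p)^2 + 12.4972*sin(p) + 11.8546)*cos(p)/(2.4649*sin(p)^4 + 2.2294*sin(p)^3 + 7.2865*sin(p)^2 + 3.0672*sin(p) + 4.6656)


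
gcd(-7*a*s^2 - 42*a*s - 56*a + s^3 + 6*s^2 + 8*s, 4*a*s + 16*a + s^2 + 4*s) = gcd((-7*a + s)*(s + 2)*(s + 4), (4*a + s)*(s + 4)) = s + 4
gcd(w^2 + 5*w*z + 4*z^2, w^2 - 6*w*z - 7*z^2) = w + z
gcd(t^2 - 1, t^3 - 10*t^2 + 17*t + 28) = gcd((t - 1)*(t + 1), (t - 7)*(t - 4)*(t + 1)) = t + 1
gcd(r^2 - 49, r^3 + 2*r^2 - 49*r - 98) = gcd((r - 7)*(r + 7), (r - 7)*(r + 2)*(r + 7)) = r^2 - 49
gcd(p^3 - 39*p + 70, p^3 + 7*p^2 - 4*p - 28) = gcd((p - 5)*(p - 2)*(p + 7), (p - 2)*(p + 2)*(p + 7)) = p^2 + 5*p - 14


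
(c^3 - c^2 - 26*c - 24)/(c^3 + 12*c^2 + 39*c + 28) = (c - 6)/(c + 7)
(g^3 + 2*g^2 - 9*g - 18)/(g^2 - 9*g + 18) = (g^2 + 5*g + 6)/(g - 6)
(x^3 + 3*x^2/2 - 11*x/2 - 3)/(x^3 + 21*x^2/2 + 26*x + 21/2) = (x - 2)/(x + 7)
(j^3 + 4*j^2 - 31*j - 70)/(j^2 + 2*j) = j + 2 - 35/j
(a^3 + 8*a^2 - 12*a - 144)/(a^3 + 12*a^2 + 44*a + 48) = (a^2 + 2*a - 24)/(a^2 + 6*a + 8)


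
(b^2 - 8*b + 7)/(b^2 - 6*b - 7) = (b - 1)/(b + 1)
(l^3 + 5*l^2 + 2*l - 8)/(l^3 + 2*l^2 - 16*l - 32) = (l - 1)/(l - 4)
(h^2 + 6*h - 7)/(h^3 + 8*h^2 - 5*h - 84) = (h - 1)/(h^2 + h - 12)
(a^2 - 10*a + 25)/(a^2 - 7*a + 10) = (a - 5)/(a - 2)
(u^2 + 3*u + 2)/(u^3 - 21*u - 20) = (u + 2)/(u^2 - u - 20)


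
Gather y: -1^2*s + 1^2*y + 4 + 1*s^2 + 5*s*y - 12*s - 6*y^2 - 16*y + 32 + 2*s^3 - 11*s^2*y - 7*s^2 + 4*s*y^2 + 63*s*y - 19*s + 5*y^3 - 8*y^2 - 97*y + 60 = 2*s^3 - 6*s^2 - 32*s + 5*y^3 + y^2*(4*s - 14) + y*(-11*s^2 + 68*s - 112) + 96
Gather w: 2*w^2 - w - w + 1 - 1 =2*w^2 - 2*w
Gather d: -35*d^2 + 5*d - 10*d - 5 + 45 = -35*d^2 - 5*d + 40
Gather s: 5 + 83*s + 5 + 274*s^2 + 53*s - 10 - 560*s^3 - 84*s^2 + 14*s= -560*s^3 + 190*s^2 + 150*s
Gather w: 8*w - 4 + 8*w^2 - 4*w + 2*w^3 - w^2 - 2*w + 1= 2*w^3 + 7*w^2 + 2*w - 3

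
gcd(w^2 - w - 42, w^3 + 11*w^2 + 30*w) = w + 6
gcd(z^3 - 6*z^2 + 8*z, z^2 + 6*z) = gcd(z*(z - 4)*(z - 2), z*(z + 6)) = z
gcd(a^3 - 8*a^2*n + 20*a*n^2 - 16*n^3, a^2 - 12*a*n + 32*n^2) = a - 4*n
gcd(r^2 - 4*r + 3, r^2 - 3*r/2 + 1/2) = r - 1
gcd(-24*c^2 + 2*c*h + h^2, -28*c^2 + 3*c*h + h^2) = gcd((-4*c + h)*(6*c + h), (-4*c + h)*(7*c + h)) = 4*c - h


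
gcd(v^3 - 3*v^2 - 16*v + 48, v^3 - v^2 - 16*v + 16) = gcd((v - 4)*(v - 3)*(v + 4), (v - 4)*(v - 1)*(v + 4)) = v^2 - 16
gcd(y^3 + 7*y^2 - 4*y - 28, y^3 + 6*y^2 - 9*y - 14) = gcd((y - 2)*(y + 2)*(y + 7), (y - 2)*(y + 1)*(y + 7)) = y^2 + 5*y - 14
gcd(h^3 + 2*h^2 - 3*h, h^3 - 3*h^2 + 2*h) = h^2 - h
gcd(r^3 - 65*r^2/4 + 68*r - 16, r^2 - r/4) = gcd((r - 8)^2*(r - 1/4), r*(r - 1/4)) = r - 1/4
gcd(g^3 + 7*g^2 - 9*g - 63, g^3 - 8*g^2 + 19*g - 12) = g - 3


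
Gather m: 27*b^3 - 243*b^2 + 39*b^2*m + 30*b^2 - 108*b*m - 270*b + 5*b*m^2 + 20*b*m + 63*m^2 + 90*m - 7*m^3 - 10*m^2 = 27*b^3 - 213*b^2 - 270*b - 7*m^3 + m^2*(5*b + 53) + m*(39*b^2 - 88*b + 90)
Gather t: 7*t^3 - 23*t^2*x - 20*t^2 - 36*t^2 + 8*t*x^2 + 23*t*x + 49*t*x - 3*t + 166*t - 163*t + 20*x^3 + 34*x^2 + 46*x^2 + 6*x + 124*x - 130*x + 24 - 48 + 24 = 7*t^3 + t^2*(-23*x - 56) + t*(8*x^2 + 72*x) + 20*x^3 + 80*x^2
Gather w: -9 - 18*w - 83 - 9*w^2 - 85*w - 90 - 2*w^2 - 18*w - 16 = -11*w^2 - 121*w - 198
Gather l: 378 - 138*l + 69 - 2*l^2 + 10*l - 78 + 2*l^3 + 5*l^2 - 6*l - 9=2*l^3 + 3*l^2 - 134*l + 360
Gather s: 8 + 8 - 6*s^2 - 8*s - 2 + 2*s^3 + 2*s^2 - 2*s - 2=2*s^3 - 4*s^2 - 10*s + 12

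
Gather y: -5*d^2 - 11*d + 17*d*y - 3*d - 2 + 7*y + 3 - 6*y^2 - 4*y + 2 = -5*d^2 - 14*d - 6*y^2 + y*(17*d + 3) + 3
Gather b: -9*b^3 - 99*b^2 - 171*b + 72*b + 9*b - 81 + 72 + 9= -9*b^3 - 99*b^2 - 90*b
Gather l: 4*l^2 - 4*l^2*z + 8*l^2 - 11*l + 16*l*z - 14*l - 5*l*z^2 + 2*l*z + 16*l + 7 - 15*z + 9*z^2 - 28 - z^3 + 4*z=l^2*(12 - 4*z) + l*(-5*z^2 + 18*z - 9) - z^3 + 9*z^2 - 11*z - 21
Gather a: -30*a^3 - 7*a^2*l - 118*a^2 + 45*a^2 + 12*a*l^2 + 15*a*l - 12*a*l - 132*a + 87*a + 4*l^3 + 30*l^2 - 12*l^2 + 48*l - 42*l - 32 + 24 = -30*a^3 + a^2*(-7*l - 73) + a*(12*l^2 + 3*l - 45) + 4*l^3 + 18*l^2 + 6*l - 8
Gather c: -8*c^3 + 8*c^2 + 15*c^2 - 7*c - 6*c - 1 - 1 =-8*c^3 + 23*c^2 - 13*c - 2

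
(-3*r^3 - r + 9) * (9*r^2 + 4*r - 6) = -27*r^5 - 12*r^4 + 9*r^3 + 77*r^2 + 42*r - 54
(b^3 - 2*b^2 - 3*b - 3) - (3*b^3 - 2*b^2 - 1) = -2*b^3 - 3*b - 2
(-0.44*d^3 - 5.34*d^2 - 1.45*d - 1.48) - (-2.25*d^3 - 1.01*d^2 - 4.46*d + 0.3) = 1.81*d^3 - 4.33*d^2 + 3.01*d - 1.78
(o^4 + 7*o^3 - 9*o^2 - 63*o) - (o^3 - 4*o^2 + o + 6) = o^4 + 6*o^3 - 5*o^2 - 64*o - 6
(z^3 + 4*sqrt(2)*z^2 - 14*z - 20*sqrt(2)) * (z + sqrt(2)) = z^4 + 5*sqrt(2)*z^3 - 6*z^2 - 34*sqrt(2)*z - 40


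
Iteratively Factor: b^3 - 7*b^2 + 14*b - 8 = (b - 4)*(b^2 - 3*b + 2) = (b - 4)*(b - 2)*(b - 1)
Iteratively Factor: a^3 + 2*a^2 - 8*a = (a + 4)*(a^2 - 2*a) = (a - 2)*(a + 4)*(a)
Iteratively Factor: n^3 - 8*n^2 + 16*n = (n - 4)*(n^2 - 4*n) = n*(n - 4)*(n - 4)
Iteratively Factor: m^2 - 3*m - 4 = (m + 1)*(m - 4)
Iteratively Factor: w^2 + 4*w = (w + 4)*(w)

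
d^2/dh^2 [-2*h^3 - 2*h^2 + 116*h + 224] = -12*h - 4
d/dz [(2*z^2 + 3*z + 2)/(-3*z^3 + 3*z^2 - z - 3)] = (6*z^4 + 18*z^3 + 7*z^2 - 24*z - 7)/(9*z^6 - 18*z^5 + 15*z^4 + 12*z^3 - 17*z^2 + 6*z + 9)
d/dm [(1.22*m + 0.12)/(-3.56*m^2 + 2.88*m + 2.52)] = (4.3432*m^2 + 0.8544*m + 2.7288)/(12.6736*m^4 - 20.5056*m^3 - 9.648*m^2 + 14.5152*m + 6.3504)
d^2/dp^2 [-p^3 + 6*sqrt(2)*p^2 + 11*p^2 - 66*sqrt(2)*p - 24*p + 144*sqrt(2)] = -6*p + 12*sqrt(2) + 22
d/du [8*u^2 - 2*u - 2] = 16*u - 2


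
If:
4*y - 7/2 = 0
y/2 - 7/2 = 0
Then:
No Solution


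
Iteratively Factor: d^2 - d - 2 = (d - 2)*(d + 1)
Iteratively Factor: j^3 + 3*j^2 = (j + 3)*(j^2) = j*(j + 3)*(j)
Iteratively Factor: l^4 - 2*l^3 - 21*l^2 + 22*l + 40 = (l - 2)*(l^3 - 21*l - 20) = (l - 5)*(l - 2)*(l^2 + 5*l + 4) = (l - 5)*(l - 2)*(l + 1)*(l + 4)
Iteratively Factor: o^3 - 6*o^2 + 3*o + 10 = (o + 1)*(o^2 - 7*o + 10) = (o - 5)*(o + 1)*(o - 2)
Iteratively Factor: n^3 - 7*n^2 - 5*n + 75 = (n - 5)*(n^2 - 2*n - 15) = (n - 5)*(n + 3)*(n - 5)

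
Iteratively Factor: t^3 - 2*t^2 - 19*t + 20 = (t - 1)*(t^2 - t - 20) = (t - 1)*(t + 4)*(t - 5)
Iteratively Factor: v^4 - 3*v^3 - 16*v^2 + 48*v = (v)*(v^3 - 3*v^2 - 16*v + 48) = v*(v - 3)*(v^2 - 16) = v*(v - 4)*(v - 3)*(v + 4)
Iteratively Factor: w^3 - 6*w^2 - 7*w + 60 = (w - 5)*(w^2 - w - 12) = (w - 5)*(w - 4)*(w + 3)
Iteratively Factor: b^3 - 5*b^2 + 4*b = (b - 4)*(b^2 - b) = (b - 4)*(b - 1)*(b)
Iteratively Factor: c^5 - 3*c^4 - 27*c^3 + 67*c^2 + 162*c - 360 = (c - 5)*(c^4 + 2*c^3 - 17*c^2 - 18*c + 72) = (c - 5)*(c - 2)*(c^3 + 4*c^2 - 9*c - 36) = (c - 5)*(c - 3)*(c - 2)*(c^2 + 7*c + 12) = (c - 5)*(c - 3)*(c - 2)*(c + 4)*(c + 3)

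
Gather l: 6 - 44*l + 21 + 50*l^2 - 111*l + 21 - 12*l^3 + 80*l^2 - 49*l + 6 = -12*l^3 + 130*l^2 - 204*l + 54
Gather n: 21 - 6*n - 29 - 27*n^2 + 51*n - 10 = -27*n^2 + 45*n - 18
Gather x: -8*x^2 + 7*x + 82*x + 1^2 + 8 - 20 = -8*x^2 + 89*x - 11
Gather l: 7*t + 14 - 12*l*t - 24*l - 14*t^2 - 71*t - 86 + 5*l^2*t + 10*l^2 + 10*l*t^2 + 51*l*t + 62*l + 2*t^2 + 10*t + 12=l^2*(5*t + 10) + l*(10*t^2 + 39*t + 38) - 12*t^2 - 54*t - 60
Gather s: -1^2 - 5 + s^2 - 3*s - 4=s^2 - 3*s - 10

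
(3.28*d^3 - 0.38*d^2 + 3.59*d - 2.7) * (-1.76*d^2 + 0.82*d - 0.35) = -5.7728*d^5 + 3.3584*d^4 - 7.778*d^3 + 7.8288*d^2 - 3.4705*d + 0.945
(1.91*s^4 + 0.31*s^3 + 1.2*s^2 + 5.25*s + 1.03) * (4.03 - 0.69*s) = -1.3179*s^5 + 7.4834*s^4 + 0.4213*s^3 + 1.2135*s^2 + 20.4468*s + 4.1509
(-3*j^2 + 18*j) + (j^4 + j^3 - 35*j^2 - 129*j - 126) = j^4 + j^3 - 38*j^2 - 111*j - 126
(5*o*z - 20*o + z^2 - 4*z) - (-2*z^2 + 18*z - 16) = 5*o*z - 20*o + 3*z^2 - 22*z + 16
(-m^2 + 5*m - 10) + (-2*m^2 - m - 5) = -3*m^2 + 4*m - 15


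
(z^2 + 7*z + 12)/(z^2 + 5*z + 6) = (z + 4)/(z + 2)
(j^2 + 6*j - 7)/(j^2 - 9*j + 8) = (j + 7)/(j - 8)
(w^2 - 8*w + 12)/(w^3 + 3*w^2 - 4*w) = (w^2 - 8*w + 12)/(w*(w^2 + 3*w - 4))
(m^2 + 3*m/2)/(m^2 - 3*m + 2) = m*(2*m + 3)/(2*(m^2 - 3*m + 2))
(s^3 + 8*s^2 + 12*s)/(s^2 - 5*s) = (s^2 + 8*s + 12)/(s - 5)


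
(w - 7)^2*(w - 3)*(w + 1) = w^4 - 16*w^3 + 74*w^2 - 56*w - 147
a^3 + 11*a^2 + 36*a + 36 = (a + 2)*(a + 3)*(a + 6)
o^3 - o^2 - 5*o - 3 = (o - 3)*(o + 1)^2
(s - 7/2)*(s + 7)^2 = s^3 + 21*s^2/2 - 343/2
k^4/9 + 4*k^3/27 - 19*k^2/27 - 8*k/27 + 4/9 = (k/3 + 1/3)*(k/3 + 1)*(k - 2)*(k - 2/3)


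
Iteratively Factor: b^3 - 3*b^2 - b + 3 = (b - 1)*(b^2 - 2*b - 3) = (b - 3)*(b - 1)*(b + 1)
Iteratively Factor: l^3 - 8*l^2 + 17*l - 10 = (l - 5)*(l^2 - 3*l + 2) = (l - 5)*(l - 1)*(l - 2)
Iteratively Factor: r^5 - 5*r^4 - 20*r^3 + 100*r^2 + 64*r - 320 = (r + 2)*(r^4 - 7*r^3 - 6*r^2 + 112*r - 160) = (r - 2)*(r + 2)*(r^3 - 5*r^2 - 16*r + 80) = (r - 5)*(r - 2)*(r + 2)*(r^2 - 16) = (r - 5)*(r - 2)*(r + 2)*(r + 4)*(r - 4)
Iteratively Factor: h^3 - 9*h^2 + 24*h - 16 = (h - 1)*(h^2 - 8*h + 16) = (h - 4)*(h - 1)*(h - 4)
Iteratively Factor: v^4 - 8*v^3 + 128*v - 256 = (v - 4)*(v^3 - 4*v^2 - 16*v + 64) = (v - 4)^2*(v^2 - 16) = (v - 4)^2*(v + 4)*(v - 4)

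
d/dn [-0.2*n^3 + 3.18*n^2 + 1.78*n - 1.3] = -0.6*n^2 + 6.36*n + 1.78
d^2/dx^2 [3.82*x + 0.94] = 0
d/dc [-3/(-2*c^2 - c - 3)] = 3*(-4*c - 1)/(2*c^2 + c + 3)^2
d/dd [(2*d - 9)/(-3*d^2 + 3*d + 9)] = (-2*d^2 + 2*d + (2*d - 9)*(2*d - 1) + 6)/(3*(-d^2 + d + 3)^2)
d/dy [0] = 0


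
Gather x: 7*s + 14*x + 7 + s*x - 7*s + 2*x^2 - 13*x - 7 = 2*x^2 + x*(s + 1)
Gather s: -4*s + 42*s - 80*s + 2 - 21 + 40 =21 - 42*s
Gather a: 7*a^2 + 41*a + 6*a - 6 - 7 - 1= 7*a^2 + 47*a - 14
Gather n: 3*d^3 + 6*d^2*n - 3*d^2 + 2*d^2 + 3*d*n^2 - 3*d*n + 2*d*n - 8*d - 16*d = 3*d^3 - d^2 + 3*d*n^2 - 24*d + n*(6*d^2 - d)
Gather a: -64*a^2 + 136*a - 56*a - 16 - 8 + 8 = -64*a^2 + 80*a - 16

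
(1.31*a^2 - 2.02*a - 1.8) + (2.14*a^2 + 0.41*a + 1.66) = 3.45*a^2 - 1.61*a - 0.14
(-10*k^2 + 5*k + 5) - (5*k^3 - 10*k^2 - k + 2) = -5*k^3 + 6*k + 3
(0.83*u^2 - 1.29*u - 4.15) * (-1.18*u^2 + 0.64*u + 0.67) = -0.9794*u^4 + 2.0534*u^3 + 4.6275*u^2 - 3.5203*u - 2.7805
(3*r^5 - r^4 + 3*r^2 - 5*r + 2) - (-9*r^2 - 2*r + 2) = 3*r^5 - r^4 + 12*r^2 - 3*r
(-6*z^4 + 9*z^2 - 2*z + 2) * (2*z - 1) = -12*z^5 + 6*z^4 + 18*z^3 - 13*z^2 + 6*z - 2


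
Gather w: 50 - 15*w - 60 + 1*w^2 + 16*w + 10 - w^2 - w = 0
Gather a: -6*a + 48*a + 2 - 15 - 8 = 42*a - 21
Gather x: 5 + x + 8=x + 13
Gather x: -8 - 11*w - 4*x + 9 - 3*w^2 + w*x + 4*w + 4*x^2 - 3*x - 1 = -3*w^2 - 7*w + 4*x^2 + x*(w - 7)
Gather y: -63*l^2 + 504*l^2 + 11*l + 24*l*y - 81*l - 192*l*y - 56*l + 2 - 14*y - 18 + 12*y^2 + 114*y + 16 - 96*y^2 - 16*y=441*l^2 - 126*l - 84*y^2 + y*(84 - 168*l)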